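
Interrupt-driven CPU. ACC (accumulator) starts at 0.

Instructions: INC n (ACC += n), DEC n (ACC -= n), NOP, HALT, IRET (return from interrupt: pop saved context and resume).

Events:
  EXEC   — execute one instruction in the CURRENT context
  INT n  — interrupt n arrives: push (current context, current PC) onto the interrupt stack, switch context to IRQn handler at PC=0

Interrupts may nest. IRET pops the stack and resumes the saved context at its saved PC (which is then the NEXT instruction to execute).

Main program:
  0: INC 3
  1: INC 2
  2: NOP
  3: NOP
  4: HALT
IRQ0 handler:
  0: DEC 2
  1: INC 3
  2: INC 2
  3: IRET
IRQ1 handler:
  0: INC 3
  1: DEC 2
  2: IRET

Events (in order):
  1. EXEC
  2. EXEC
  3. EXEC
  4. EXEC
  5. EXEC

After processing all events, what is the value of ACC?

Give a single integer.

Answer: 5

Derivation:
Event 1 (EXEC): [MAIN] PC=0: INC 3 -> ACC=3
Event 2 (EXEC): [MAIN] PC=1: INC 2 -> ACC=5
Event 3 (EXEC): [MAIN] PC=2: NOP
Event 4 (EXEC): [MAIN] PC=3: NOP
Event 5 (EXEC): [MAIN] PC=4: HALT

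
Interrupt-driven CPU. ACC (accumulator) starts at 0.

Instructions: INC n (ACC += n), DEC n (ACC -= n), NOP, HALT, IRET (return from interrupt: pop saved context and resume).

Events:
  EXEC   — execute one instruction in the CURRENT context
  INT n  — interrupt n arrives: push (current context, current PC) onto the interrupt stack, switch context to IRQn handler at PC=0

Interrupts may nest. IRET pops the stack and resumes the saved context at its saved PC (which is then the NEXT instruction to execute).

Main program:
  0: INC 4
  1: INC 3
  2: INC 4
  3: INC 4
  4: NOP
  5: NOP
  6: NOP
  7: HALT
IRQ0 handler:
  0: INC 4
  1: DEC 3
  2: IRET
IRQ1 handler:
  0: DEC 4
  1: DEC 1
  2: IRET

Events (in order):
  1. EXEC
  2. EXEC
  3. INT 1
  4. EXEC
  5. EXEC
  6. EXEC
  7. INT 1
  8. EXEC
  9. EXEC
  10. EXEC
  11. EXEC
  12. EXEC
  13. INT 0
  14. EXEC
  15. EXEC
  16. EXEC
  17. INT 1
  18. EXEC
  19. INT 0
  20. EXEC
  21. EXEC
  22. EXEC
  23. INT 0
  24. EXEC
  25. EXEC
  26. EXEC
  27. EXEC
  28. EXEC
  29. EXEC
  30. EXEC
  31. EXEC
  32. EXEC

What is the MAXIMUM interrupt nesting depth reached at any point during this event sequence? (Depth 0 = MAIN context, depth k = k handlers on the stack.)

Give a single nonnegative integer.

Event 1 (EXEC): [MAIN] PC=0: INC 4 -> ACC=4 [depth=0]
Event 2 (EXEC): [MAIN] PC=1: INC 3 -> ACC=7 [depth=0]
Event 3 (INT 1): INT 1 arrives: push (MAIN, PC=2), enter IRQ1 at PC=0 (depth now 1) [depth=1]
Event 4 (EXEC): [IRQ1] PC=0: DEC 4 -> ACC=3 [depth=1]
Event 5 (EXEC): [IRQ1] PC=1: DEC 1 -> ACC=2 [depth=1]
Event 6 (EXEC): [IRQ1] PC=2: IRET -> resume MAIN at PC=2 (depth now 0) [depth=0]
Event 7 (INT 1): INT 1 arrives: push (MAIN, PC=2), enter IRQ1 at PC=0 (depth now 1) [depth=1]
Event 8 (EXEC): [IRQ1] PC=0: DEC 4 -> ACC=-2 [depth=1]
Event 9 (EXEC): [IRQ1] PC=1: DEC 1 -> ACC=-3 [depth=1]
Event 10 (EXEC): [IRQ1] PC=2: IRET -> resume MAIN at PC=2 (depth now 0) [depth=0]
Event 11 (EXEC): [MAIN] PC=2: INC 4 -> ACC=1 [depth=0]
Event 12 (EXEC): [MAIN] PC=3: INC 4 -> ACC=5 [depth=0]
Event 13 (INT 0): INT 0 arrives: push (MAIN, PC=4), enter IRQ0 at PC=0 (depth now 1) [depth=1]
Event 14 (EXEC): [IRQ0] PC=0: INC 4 -> ACC=9 [depth=1]
Event 15 (EXEC): [IRQ0] PC=1: DEC 3 -> ACC=6 [depth=1]
Event 16 (EXEC): [IRQ0] PC=2: IRET -> resume MAIN at PC=4 (depth now 0) [depth=0]
Event 17 (INT 1): INT 1 arrives: push (MAIN, PC=4), enter IRQ1 at PC=0 (depth now 1) [depth=1]
Event 18 (EXEC): [IRQ1] PC=0: DEC 4 -> ACC=2 [depth=1]
Event 19 (INT 0): INT 0 arrives: push (IRQ1, PC=1), enter IRQ0 at PC=0 (depth now 2) [depth=2]
Event 20 (EXEC): [IRQ0] PC=0: INC 4 -> ACC=6 [depth=2]
Event 21 (EXEC): [IRQ0] PC=1: DEC 3 -> ACC=3 [depth=2]
Event 22 (EXEC): [IRQ0] PC=2: IRET -> resume IRQ1 at PC=1 (depth now 1) [depth=1]
Event 23 (INT 0): INT 0 arrives: push (IRQ1, PC=1), enter IRQ0 at PC=0 (depth now 2) [depth=2]
Event 24 (EXEC): [IRQ0] PC=0: INC 4 -> ACC=7 [depth=2]
Event 25 (EXEC): [IRQ0] PC=1: DEC 3 -> ACC=4 [depth=2]
Event 26 (EXEC): [IRQ0] PC=2: IRET -> resume IRQ1 at PC=1 (depth now 1) [depth=1]
Event 27 (EXEC): [IRQ1] PC=1: DEC 1 -> ACC=3 [depth=1]
Event 28 (EXEC): [IRQ1] PC=2: IRET -> resume MAIN at PC=4 (depth now 0) [depth=0]
Event 29 (EXEC): [MAIN] PC=4: NOP [depth=0]
Event 30 (EXEC): [MAIN] PC=5: NOP [depth=0]
Event 31 (EXEC): [MAIN] PC=6: NOP [depth=0]
Event 32 (EXEC): [MAIN] PC=7: HALT [depth=0]
Max depth observed: 2

Answer: 2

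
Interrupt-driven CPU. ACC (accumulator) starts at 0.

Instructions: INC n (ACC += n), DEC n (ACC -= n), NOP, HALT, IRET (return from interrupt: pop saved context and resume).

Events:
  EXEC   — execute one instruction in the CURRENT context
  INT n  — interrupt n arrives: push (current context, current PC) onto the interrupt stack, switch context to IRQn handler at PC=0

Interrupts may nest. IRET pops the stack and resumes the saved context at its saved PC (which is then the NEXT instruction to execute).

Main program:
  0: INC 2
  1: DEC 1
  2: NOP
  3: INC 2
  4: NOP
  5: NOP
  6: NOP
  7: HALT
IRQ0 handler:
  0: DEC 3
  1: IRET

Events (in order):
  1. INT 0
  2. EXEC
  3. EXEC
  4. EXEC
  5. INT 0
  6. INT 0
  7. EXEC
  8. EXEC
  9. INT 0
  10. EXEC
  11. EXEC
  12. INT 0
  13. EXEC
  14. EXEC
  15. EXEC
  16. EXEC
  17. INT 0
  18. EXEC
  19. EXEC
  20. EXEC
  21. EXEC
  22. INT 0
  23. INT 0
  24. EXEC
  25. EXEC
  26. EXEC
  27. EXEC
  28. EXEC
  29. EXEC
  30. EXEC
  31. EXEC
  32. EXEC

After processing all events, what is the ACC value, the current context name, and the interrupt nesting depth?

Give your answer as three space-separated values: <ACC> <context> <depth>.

Event 1 (INT 0): INT 0 arrives: push (MAIN, PC=0), enter IRQ0 at PC=0 (depth now 1)
Event 2 (EXEC): [IRQ0] PC=0: DEC 3 -> ACC=-3
Event 3 (EXEC): [IRQ0] PC=1: IRET -> resume MAIN at PC=0 (depth now 0)
Event 4 (EXEC): [MAIN] PC=0: INC 2 -> ACC=-1
Event 5 (INT 0): INT 0 arrives: push (MAIN, PC=1), enter IRQ0 at PC=0 (depth now 1)
Event 6 (INT 0): INT 0 arrives: push (IRQ0, PC=0), enter IRQ0 at PC=0 (depth now 2)
Event 7 (EXEC): [IRQ0] PC=0: DEC 3 -> ACC=-4
Event 8 (EXEC): [IRQ0] PC=1: IRET -> resume IRQ0 at PC=0 (depth now 1)
Event 9 (INT 0): INT 0 arrives: push (IRQ0, PC=0), enter IRQ0 at PC=0 (depth now 2)
Event 10 (EXEC): [IRQ0] PC=0: DEC 3 -> ACC=-7
Event 11 (EXEC): [IRQ0] PC=1: IRET -> resume IRQ0 at PC=0 (depth now 1)
Event 12 (INT 0): INT 0 arrives: push (IRQ0, PC=0), enter IRQ0 at PC=0 (depth now 2)
Event 13 (EXEC): [IRQ0] PC=0: DEC 3 -> ACC=-10
Event 14 (EXEC): [IRQ0] PC=1: IRET -> resume IRQ0 at PC=0 (depth now 1)
Event 15 (EXEC): [IRQ0] PC=0: DEC 3 -> ACC=-13
Event 16 (EXEC): [IRQ0] PC=1: IRET -> resume MAIN at PC=1 (depth now 0)
Event 17 (INT 0): INT 0 arrives: push (MAIN, PC=1), enter IRQ0 at PC=0 (depth now 1)
Event 18 (EXEC): [IRQ0] PC=0: DEC 3 -> ACC=-16
Event 19 (EXEC): [IRQ0] PC=1: IRET -> resume MAIN at PC=1 (depth now 0)
Event 20 (EXEC): [MAIN] PC=1: DEC 1 -> ACC=-17
Event 21 (EXEC): [MAIN] PC=2: NOP
Event 22 (INT 0): INT 0 arrives: push (MAIN, PC=3), enter IRQ0 at PC=0 (depth now 1)
Event 23 (INT 0): INT 0 arrives: push (IRQ0, PC=0), enter IRQ0 at PC=0 (depth now 2)
Event 24 (EXEC): [IRQ0] PC=0: DEC 3 -> ACC=-20
Event 25 (EXEC): [IRQ0] PC=1: IRET -> resume IRQ0 at PC=0 (depth now 1)
Event 26 (EXEC): [IRQ0] PC=0: DEC 3 -> ACC=-23
Event 27 (EXEC): [IRQ0] PC=1: IRET -> resume MAIN at PC=3 (depth now 0)
Event 28 (EXEC): [MAIN] PC=3: INC 2 -> ACC=-21
Event 29 (EXEC): [MAIN] PC=4: NOP
Event 30 (EXEC): [MAIN] PC=5: NOP
Event 31 (EXEC): [MAIN] PC=6: NOP
Event 32 (EXEC): [MAIN] PC=7: HALT

Answer: -21 MAIN 0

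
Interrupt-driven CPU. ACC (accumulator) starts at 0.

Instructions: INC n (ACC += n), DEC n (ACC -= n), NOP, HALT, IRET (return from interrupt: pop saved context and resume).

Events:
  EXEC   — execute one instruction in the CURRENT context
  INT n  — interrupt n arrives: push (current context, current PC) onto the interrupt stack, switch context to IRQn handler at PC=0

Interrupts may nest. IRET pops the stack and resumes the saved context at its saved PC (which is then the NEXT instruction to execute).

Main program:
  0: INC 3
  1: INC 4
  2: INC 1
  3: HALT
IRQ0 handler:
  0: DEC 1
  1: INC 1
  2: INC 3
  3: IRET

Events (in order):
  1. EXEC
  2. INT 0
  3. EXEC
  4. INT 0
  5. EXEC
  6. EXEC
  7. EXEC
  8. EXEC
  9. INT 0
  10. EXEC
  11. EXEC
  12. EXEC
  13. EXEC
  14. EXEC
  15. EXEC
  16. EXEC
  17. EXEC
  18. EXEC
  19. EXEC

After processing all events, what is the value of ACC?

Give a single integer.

Event 1 (EXEC): [MAIN] PC=0: INC 3 -> ACC=3
Event 2 (INT 0): INT 0 arrives: push (MAIN, PC=1), enter IRQ0 at PC=0 (depth now 1)
Event 3 (EXEC): [IRQ0] PC=0: DEC 1 -> ACC=2
Event 4 (INT 0): INT 0 arrives: push (IRQ0, PC=1), enter IRQ0 at PC=0 (depth now 2)
Event 5 (EXEC): [IRQ0] PC=0: DEC 1 -> ACC=1
Event 6 (EXEC): [IRQ0] PC=1: INC 1 -> ACC=2
Event 7 (EXEC): [IRQ0] PC=2: INC 3 -> ACC=5
Event 8 (EXEC): [IRQ0] PC=3: IRET -> resume IRQ0 at PC=1 (depth now 1)
Event 9 (INT 0): INT 0 arrives: push (IRQ0, PC=1), enter IRQ0 at PC=0 (depth now 2)
Event 10 (EXEC): [IRQ0] PC=0: DEC 1 -> ACC=4
Event 11 (EXEC): [IRQ0] PC=1: INC 1 -> ACC=5
Event 12 (EXEC): [IRQ0] PC=2: INC 3 -> ACC=8
Event 13 (EXEC): [IRQ0] PC=3: IRET -> resume IRQ0 at PC=1 (depth now 1)
Event 14 (EXEC): [IRQ0] PC=1: INC 1 -> ACC=9
Event 15 (EXEC): [IRQ0] PC=2: INC 3 -> ACC=12
Event 16 (EXEC): [IRQ0] PC=3: IRET -> resume MAIN at PC=1 (depth now 0)
Event 17 (EXEC): [MAIN] PC=1: INC 4 -> ACC=16
Event 18 (EXEC): [MAIN] PC=2: INC 1 -> ACC=17
Event 19 (EXEC): [MAIN] PC=3: HALT

Answer: 17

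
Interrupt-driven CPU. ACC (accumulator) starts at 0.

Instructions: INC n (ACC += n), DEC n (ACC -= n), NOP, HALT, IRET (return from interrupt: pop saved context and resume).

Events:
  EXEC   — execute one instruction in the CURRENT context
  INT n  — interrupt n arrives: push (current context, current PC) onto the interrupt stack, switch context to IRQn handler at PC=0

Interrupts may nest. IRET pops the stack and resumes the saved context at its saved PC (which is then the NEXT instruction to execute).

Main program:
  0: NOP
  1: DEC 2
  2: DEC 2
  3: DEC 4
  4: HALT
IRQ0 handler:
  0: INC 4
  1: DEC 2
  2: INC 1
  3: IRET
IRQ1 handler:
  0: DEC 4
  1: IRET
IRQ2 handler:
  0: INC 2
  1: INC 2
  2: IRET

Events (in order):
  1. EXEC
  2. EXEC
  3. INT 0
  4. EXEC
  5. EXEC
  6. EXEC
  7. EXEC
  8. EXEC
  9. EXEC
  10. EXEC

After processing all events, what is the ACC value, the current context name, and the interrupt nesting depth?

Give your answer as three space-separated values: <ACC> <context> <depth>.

Event 1 (EXEC): [MAIN] PC=0: NOP
Event 2 (EXEC): [MAIN] PC=1: DEC 2 -> ACC=-2
Event 3 (INT 0): INT 0 arrives: push (MAIN, PC=2), enter IRQ0 at PC=0 (depth now 1)
Event 4 (EXEC): [IRQ0] PC=0: INC 4 -> ACC=2
Event 5 (EXEC): [IRQ0] PC=1: DEC 2 -> ACC=0
Event 6 (EXEC): [IRQ0] PC=2: INC 1 -> ACC=1
Event 7 (EXEC): [IRQ0] PC=3: IRET -> resume MAIN at PC=2 (depth now 0)
Event 8 (EXEC): [MAIN] PC=2: DEC 2 -> ACC=-1
Event 9 (EXEC): [MAIN] PC=3: DEC 4 -> ACC=-5
Event 10 (EXEC): [MAIN] PC=4: HALT

Answer: -5 MAIN 0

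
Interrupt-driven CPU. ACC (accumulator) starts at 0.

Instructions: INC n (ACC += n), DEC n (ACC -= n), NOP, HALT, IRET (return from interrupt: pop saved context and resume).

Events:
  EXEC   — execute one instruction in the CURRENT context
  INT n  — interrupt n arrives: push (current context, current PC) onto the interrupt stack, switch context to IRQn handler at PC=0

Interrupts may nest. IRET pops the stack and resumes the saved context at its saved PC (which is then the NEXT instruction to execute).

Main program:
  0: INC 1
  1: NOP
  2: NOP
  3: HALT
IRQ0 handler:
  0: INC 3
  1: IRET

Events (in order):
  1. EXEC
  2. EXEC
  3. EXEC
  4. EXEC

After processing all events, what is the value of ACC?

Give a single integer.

Event 1 (EXEC): [MAIN] PC=0: INC 1 -> ACC=1
Event 2 (EXEC): [MAIN] PC=1: NOP
Event 3 (EXEC): [MAIN] PC=2: NOP
Event 4 (EXEC): [MAIN] PC=3: HALT

Answer: 1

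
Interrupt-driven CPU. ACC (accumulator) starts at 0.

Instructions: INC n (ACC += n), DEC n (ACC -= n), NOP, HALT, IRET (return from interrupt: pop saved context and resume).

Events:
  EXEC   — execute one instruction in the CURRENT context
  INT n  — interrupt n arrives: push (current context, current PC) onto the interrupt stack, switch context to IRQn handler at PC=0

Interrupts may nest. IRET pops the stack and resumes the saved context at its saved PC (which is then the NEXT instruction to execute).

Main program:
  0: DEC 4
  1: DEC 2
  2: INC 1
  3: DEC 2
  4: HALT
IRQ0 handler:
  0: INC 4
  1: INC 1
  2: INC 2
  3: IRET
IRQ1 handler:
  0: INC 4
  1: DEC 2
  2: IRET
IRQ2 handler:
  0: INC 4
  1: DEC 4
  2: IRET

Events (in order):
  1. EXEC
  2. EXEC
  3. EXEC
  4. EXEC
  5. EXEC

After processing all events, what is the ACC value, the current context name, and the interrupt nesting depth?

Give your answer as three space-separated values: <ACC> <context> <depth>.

Answer: -7 MAIN 0

Derivation:
Event 1 (EXEC): [MAIN] PC=0: DEC 4 -> ACC=-4
Event 2 (EXEC): [MAIN] PC=1: DEC 2 -> ACC=-6
Event 3 (EXEC): [MAIN] PC=2: INC 1 -> ACC=-5
Event 4 (EXEC): [MAIN] PC=3: DEC 2 -> ACC=-7
Event 5 (EXEC): [MAIN] PC=4: HALT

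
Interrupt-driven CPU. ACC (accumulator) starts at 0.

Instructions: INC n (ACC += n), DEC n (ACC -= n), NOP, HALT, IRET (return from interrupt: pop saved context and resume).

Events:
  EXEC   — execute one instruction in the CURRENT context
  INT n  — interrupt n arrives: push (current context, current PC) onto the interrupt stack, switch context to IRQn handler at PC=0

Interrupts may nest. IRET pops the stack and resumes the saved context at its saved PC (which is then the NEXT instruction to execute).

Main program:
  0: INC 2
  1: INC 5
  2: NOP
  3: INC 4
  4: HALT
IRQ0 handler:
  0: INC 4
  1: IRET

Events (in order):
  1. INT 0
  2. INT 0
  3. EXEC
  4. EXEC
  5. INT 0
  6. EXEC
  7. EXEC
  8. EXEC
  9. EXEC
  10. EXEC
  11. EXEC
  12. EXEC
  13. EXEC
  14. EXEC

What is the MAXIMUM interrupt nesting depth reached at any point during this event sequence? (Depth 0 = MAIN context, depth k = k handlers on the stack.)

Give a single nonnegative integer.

Answer: 2

Derivation:
Event 1 (INT 0): INT 0 arrives: push (MAIN, PC=0), enter IRQ0 at PC=0 (depth now 1) [depth=1]
Event 2 (INT 0): INT 0 arrives: push (IRQ0, PC=0), enter IRQ0 at PC=0 (depth now 2) [depth=2]
Event 3 (EXEC): [IRQ0] PC=0: INC 4 -> ACC=4 [depth=2]
Event 4 (EXEC): [IRQ0] PC=1: IRET -> resume IRQ0 at PC=0 (depth now 1) [depth=1]
Event 5 (INT 0): INT 0 arrives: push (IRQ0, PC=0), enter IRQ0 at PC=0 (depth now 2) [depth=2]
Event 6 (EXEC): [IRQ0] PC=0: INC 4 -> ACC=8 [depth=2]
Event 7 (EXEC): [IRQ0] PC=1: IRET -> resume IRQ0 at PC=0 (depth now 1) [depth=1]
Event 8 (EXEC): [IRQ0] PC=0: INC 4 -> ACC=12 [depth=1]
Event 9 (EXEC): [IRQ0] PC=1: IRET -> resume MAIN at PC=0 (depth now 0) [depth=0]
Event 10 (EXEC): [MAIN] PC=0: INC 2 -> ACC=14 [depth=0]
Event 11 (EXEC): [MAIN] PC=1: INC 5 -> ACC=19 [depth=0]
Event 12 (EXEC): [MAIN] PC=2: NOP [depth=0]
Event 13 (EXEC): [MAIN] PC=3: INC 4 -> ACC=23 [depth=0]
Event 14 (EXEC): [MAIN] PC=4: HALT [depth=0]
Max depth observed: 2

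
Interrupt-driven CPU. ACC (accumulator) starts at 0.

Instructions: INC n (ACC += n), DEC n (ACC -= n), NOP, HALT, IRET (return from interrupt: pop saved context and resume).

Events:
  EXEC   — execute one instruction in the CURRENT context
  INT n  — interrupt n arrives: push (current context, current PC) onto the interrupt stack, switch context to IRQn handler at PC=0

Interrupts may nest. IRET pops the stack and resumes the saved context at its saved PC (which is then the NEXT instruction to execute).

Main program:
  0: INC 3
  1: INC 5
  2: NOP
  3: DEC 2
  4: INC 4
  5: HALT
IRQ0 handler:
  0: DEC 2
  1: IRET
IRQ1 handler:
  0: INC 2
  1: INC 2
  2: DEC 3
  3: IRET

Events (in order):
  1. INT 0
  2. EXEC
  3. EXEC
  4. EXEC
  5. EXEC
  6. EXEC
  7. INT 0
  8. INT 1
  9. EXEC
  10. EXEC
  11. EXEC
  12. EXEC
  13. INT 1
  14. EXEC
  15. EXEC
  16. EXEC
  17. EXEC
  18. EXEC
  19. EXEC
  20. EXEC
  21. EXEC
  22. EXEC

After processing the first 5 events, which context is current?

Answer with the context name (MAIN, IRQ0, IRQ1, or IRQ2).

Event 1 (INT 0): INT 0 arrives: push (MAIN, PC=0), enter IRQ0 at PC=0 (depth now 1)
Event 2 (EXEC): [IRQ0] PC=0: DEC 2 -> ACC=-2
Event 3 (EXEC): [IRQ0] PC=1: IRET -> resume MAIN at PC=0 (depth now 0)
Event 4 (EXEC): [MAIN] PC=0: INC 3 -> ACC=1
Event 5 (EXEC): [MAIN] PC=1: INC 5 -> ACC=6

Answer: MAIN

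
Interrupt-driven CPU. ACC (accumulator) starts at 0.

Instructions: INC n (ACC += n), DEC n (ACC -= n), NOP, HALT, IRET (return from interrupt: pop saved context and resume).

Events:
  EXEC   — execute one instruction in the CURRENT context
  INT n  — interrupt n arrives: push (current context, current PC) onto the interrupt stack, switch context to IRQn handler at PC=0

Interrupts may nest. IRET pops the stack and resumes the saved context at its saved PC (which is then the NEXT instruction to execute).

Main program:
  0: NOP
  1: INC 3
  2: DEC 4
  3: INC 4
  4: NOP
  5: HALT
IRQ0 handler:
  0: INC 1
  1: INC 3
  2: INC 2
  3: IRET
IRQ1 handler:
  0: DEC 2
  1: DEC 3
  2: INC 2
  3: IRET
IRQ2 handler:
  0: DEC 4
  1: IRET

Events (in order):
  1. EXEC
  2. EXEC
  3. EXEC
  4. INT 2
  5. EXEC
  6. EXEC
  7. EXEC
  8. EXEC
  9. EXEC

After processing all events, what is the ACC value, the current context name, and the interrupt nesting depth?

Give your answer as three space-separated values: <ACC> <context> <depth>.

Answer: -1 MAIN 0

Derivation:
Event 1 (EXEC): [MAIN] PC=0: NOP
Event 2 (EXEC): [MAIN] PC=1: INC 3 -> ACC=3
Event 3 (EXEC): [MAIN] PC=2: DEC 4 -> ACC=-1
Event 4 (INT 2): INT 2 arrives: push (MAIN, PC=3), enter IRQ2 at PC=0 (depth now 1)
Event 5 (EXEC): [IRQ2] PC=0: DEC 4 -> ACC=-5
Event 6 (EXEC): [IRQ2] PC=1: IRET -> resume MAIN at PC=3 (depth now 0)
Event 7 (EXEC): [MAIN] PC=3: INC 4 -> ACC=-1
Event 8 (EXEC): [MAIN] PC=4: NOP
Event 9 (EXEC): [MAIN] PC=5: HALT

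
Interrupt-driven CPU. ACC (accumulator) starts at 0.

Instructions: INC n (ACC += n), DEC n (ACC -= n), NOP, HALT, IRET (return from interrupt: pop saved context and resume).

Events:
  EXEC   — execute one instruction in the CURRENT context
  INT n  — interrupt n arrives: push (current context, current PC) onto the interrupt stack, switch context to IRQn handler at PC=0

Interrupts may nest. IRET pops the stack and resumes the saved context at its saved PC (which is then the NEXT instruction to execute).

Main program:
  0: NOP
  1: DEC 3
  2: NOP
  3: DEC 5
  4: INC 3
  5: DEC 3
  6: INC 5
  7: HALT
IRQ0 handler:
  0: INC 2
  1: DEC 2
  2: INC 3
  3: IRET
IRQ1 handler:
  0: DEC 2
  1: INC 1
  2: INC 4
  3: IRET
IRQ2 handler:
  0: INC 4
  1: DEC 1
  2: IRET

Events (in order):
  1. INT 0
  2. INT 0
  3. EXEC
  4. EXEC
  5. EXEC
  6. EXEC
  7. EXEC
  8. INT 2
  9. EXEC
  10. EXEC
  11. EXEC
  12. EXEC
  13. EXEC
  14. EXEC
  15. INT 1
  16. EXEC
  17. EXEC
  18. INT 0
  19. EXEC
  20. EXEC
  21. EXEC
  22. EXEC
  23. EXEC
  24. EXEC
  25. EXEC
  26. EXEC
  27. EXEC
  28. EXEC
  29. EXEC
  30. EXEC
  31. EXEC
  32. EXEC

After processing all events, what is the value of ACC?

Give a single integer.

Event 1 (INT 0): INT 0 arrives: push (MAIN, PC=0), enter IRQ0 at PC=0 (depth now 1)
Event 2 (INT 0): INT 0 arrives: push (IRQ0, PC=0), enter IRQ0 at PC=0 (depth now 2)
Event 3 (EXEC): [IRQ0] PC=0: INC 2 -> ACC=2
Event 4 (EXEC): [IRQ0] PC=1: DEC 2 -> ACC=0
Event 5 (EXEC): [IRQ0] PC=2: INC 3 -> ACC=3
Event 6 (EXEC): [IRQ0] PC=3: IRET -> resume IRQ0 at PC=0 (depth now 1)
Event 7 (EXEC): [IRQ0] PC=0: INC 2 -> ACC=5
Event 8 (INT 2): INT 2 arrives: push (IRQ0, PC=1), enter IRQ2 at PC=0 (depth now 2)
Event 9 (EXEC): [IRQ2] PC=0: INC 4 -> ACC=9
Event 10 (EXEC): [IRQ2] PC=1: DEC 1 -> ACC=8
Event 11 (EXEC): [IRQ2] PC=2: IRET -> resume IRQ0 at PC=1 (depth now 1)
Event 12 (EXEC): [IRQ0] PC=1: DEC 2 -> ACC=6
Event 13 (EXEC): [IRQ0] PC=2: INC 3 -> ACC=9
Event 14 (EXEC): [IRQ0] PC=3: IRET -> resume MAIN at PC=0 (depth now 0)
Event 15 (INT 1): INT 1 arrives: push (MAIN, PC=0), enter IRQ1 at PC=0 (depth now 1)
Event 16 (EXEC): [IRQ1] PC=0: DEC 2 -> ACC=7
Event 17 (EXEC): [IRQ1] PC=1: INC 1 -> ACC=8
Event 18 (INT 0): INT 0 arrives: push (IRQ1, PC=2), enter IRQ0 at PC=0 (depth now 2)
Event 19 (EXEC): [IRQ0] PC=0: INC 2 -> ACC=10
Event 20 (EXEC): [IRQ0] PC=1: DEC 2 -> ACC=8
Event 21 (EXEC): [IRQ0] PC=2: INC 3 -> ACC=11
Event 22 (EXEC): [IRQ0] PC=3: IRET -> resume IRQ1 at PC=2 (depth now 1)
Event 23 (EXEC): [IRQ1] PC=2: INC 4 -> ACC=15
Event 24 (EXEC): [IRQ1] PC=3: IRET -> resume MAIN at PC=0 (depth now 0)
Event 25 (EXEC): [MAIN] PC=0: NOP
Event 26 (EXEC): [MAIN] PC=1: DEC 3 -> ACC=12
Event 27 (EXEC): [MAIN] PC=2: NOP
Event 28 (EXEC): [MAIN] PC=3: DEC 5 -> ACC=7
Event 29 (EXEC): [MAIN] PC=4: INC 3 -> ACC=10
Event 30 (EXEC): [MAIN] PC=5: DEC 3 -> ACC=7
Event 31 (EXEC): [MAIN] PC=6: INC 5 -> ACC=12
Event 32 (EXEC): [MAIN] PC=7: HALT

Answer: 12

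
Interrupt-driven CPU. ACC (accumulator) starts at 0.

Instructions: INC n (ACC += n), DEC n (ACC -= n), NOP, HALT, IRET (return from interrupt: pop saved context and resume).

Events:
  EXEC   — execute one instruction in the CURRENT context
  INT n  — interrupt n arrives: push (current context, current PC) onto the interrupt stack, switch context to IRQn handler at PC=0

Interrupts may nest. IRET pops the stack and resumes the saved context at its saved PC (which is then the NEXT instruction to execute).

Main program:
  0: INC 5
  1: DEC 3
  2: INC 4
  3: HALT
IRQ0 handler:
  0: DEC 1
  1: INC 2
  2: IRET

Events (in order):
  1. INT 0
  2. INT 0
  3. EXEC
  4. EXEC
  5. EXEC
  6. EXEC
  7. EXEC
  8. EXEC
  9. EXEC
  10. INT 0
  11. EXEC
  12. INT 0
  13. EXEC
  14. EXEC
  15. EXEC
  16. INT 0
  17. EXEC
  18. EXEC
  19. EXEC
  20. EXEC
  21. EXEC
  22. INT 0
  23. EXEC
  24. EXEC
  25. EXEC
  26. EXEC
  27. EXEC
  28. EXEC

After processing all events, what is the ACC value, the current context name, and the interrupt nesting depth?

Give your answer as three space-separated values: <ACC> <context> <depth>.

Event 1 (INT 0): INT 0 arrives: push (MAIN, PC=0), enter IRQ0 at PC=0 (depth now 1)
Event 2 (INT 0): INT 0 arrives: push (IRQ0, PC=0), enter IRQ0 at PC=0 (depth now 2)
Event 3 (EXEC): [IRQ0] PC=0: DEC 1 -> ACC=-1
Event 4 (EXEC): [IRQ0] PC=1: INC 2 -> ACC=1
Event 5 (EXEC): [IRQ0] PC=2: IRET -> resume IRQ0 at PC=0 (depth now 1)
Event 6 (EXEC): [IRQ0] PC=0: DEC 1 -> ACC=0
Event 7 (EXEC): [IRQ0] PC=1: INC 2 -> ACC=2
Event 8 (EXEC): [IRQ0] PC=2: IRET -> resume MAIN at PC=0 (depth now 0)
Event 9 (EXEC): [MAIN] PC=0: INC 5 -> ACC=7
Event 10 (INT 0): INT 0 arrives: push (MAIN, PC=1), enter IRQ0 at PC=0 (depth now 1)
Event 11 (EXEC): [IRQ0] PC=0: DEC 1 -> ACC=6
Event 12 (INT 0): INT 0 arrives: push (IRQ0, PC=1), enter IRQ0 at PC=0 (depth now 2)
Event 13 (EXEC): [IRQ0] PC=0: DEC 1 -> ACC=5
Event 14 (EXEC): [IRQ0] PC=1: INC 2 -> ACC=7
Event 15 (EXEC): [IRQ0] PC=2: IRET -> resume IRQ0 at PC=1 (depth now 1)
Event 16 (INT 0): INT 0 arrives: push (IRQ0, PC=1), enter IRQ0 at PC=0 (depth now 2)
Event 17 (EXEC): [IRQ0] PC=0: DEC 1 -> ACC=6
Event 18 (EXEC): [IRQ0] PC=1: INC 2 -> ACC=8
Event 19 (EXEC): [IRQ0] PC=2: IRET -> resume IRQ0 at PC=1 (depth now 1)
Event 20 (EXEC): [IRQ0] PC=1: INC 2 -> ACC=10
Event 21 (EXEC): [IRQ0] PC=2: IRET -> resume MAIN at PC=1 (depth now 0)
Event 22 (INT 0): INT 0 arrives: push (MAIN, PC=1), enter IRQ0 at PC=0 (depth now 1)
Event 23 (EXEC): [IRQ0] PC=0: DEC 1 -> ACC=9
Event 24 (EXEC): [IRQ0] PC=1: INC 2 -> ACC=11
Event 25 (EXEC): [IRQ0] PC=2: IRET -> resume MAIN at PC=1 (depth now 0)
Event 26 (EXEC): [MAIN] PC=1: DEC 3 -> ACC=8
Event 27 (EXEC): [MAIN] PC=2: INC 4 -> ACC=12
Event 28 (EXEC): [MAIN] PC=3: HALT

Answer: 12 MAIN 0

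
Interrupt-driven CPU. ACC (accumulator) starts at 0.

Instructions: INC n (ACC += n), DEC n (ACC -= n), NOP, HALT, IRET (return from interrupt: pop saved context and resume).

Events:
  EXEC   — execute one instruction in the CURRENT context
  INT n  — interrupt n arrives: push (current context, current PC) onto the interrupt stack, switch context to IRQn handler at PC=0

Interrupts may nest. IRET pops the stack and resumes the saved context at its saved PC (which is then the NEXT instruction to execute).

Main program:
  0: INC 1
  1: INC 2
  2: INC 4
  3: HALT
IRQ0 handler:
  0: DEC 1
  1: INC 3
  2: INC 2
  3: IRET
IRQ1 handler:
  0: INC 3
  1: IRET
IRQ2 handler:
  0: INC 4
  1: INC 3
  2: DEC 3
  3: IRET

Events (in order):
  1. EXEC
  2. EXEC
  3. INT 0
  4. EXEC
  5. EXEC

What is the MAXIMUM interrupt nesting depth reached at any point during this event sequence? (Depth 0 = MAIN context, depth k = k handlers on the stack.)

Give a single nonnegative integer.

Event 1 (EXEC): [MAIN] PC=0: INC 1 -> ACC=1 [depth=0]
Event 2 (EXEC): [MAIN] PC=1: INC 2 -> ACC=3 [depth=0]
Event 3 (INT 0): INT 0 arrives: push (MAIN, PC=2), enter IRQ0 at PC=0 (depth now 1) [depth=1]
Event 4 (EXEC): [IRQ0] PC=0: DEC 1 -> ACC=2 [depth=1]
Event 5 (EXEC): [IRQ0] PC=1: INC 3 -> ACC=5 [depth=1]
Max depth observed: 1

Answer: 1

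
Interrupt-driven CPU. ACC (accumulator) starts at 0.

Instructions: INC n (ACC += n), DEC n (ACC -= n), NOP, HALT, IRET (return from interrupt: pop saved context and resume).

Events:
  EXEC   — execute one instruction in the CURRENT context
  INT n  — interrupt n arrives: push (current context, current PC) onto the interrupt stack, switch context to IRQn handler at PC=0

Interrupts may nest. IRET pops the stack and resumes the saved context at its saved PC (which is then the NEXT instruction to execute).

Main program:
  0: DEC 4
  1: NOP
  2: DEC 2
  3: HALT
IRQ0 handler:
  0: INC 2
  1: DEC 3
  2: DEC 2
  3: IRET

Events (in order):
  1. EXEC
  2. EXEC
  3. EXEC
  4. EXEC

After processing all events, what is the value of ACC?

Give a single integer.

Answer: -6

Derivation:
Event 1 (EXEC): [MAIN] PC=0: DEC 4 -> ACC=-4
Event 2 (EXEC): [MAIN] PC=1: NOP
Event 3 (EXEC): [MAIN] PC=2: DEC 2 -> ACC=-6
Event 4 (EXEC): [MAIN] PC=3: HALT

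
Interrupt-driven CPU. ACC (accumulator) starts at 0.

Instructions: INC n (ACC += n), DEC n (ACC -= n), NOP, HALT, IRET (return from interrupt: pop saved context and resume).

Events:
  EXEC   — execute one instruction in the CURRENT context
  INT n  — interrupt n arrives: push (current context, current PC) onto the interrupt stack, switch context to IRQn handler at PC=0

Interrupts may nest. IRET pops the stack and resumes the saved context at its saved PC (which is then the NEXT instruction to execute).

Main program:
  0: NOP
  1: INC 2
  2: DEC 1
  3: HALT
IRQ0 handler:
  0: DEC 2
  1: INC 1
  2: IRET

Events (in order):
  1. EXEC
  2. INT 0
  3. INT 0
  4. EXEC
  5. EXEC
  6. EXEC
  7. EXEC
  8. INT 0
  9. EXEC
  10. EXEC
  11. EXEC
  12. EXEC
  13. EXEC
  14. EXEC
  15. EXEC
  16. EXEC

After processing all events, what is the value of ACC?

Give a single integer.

Event 1 (EXEC): [MAIN] PC=0: NOP
Event 2 (INT 0): INT 0 arrives: push (MAIN, PC=1), enter IRQ0 at PC=0 (depth now 1)
Event 3 (INT 0): INT 0 arrives: push (IRQ0, PC=0), enter IRQ0 at PC=0 (depth now 2)
Event 4 (EXEC): [IRQ0] PC=0: DEC 2 -> ACC=-2
Event 5 (EXEC): [IRQ0] PC=1: INC 1 -> ACC=-1
Event 6 (EXEC): [IRQ0] PC=2: IRET -> resume IRQ0 at PC=0 (depth now 1)
Event 7 (EXEC): [IRQ0] PC=0: DEC 2 -> ACC=-3
Event 8 (INT 0): INT 0 arrives: push (IRQ0, PC=1), enter IRQ0 at PC=0 (depth now 2)
Event 9 (EXEC): [IRQ0] PC=0: DEC 2 -> ACC=-5
Event 10 (EXEC): [IRQ0] PC=1: INC 1 -> ACC=-4
Event 11 (EXEC): [IRQ0] PC=2: IRET -> resume IRQ0 at PC=1 (depth now 1)
Event 12 (EXEC): [IRQ0] PC=1: INC 1 -> ACC=-3
Event 13 (EXEC): [IRQ0] PC=2: IRET -> resume MAIN at PC=1 (depth now 0)
Event 14 (EXEC): [MAIN] PC=1: INC 2 -> ACC=-1
Event 15 (EXEC): [MAIN] PC=2: DEC 1 -> ACC=-2
Event 16 (EXEC): [MAIN] PC=3: HALT

Answer: -2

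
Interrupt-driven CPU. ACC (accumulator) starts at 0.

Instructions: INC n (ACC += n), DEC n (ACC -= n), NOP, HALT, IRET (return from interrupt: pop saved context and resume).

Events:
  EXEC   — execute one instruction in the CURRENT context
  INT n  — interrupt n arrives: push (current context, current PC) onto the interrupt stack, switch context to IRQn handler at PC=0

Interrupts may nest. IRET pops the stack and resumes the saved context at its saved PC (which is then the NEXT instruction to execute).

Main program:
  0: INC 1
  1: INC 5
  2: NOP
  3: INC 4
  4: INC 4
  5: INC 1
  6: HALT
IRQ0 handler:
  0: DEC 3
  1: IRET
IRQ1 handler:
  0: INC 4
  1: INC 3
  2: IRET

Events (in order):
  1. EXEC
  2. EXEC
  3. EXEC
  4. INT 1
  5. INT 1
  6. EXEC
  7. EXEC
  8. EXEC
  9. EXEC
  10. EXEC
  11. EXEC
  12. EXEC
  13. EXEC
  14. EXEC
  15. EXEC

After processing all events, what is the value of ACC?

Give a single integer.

Event 1 (EXEC): [MAIN] PC=0: INC 1 -> ACC=1
Event 2 (EXEC): [MAIN] PC=1: INC 5 -> ACC=6
Event 3 (EXEC): [MAIN] PC=2: NOP
Event 4 (INT 1): INT 1 arrives: push (MAIN, PC=3), enter IRQ1 at PC=0 (depth now 1)
Event 5 (INT 1): INT 1 arrives: push (IRQ1, PC=0), enter IRQ1 at PC=0 (depth now 2)
Event 6 (EXEC): [IRQ1] PC=0: INC 4 -> ACC=10
Event 7 (EXEC): [IRQ1] PC=1: INC 3 -> ACC=13
Event 8 (EXEC): [IRQ1] PC=2: IRET -> resume IRQ1 at PC=0 (depth now 1)
Event 9 (EXEC): [IRQ1] PC=0: INC 4 -> ACC=17
Event 10 (EXEC): [IRQ1] PC=1: INC 3 -> ACC=20
Event 11 (EXEC): [IRQ1] PC=2: IRET -> resume MAIN at PC=3 (depth now 0)
Event 12 (EXEC): [MAIN] PC=3: INC 4 -> ACC=24
Event 13 (EXEC): [MAIN] PC=4: INC 4 -> ACC=28
Event 14 (EXEC): [MAIN] PC=5: INC 1 -> ACC=29
Event 15 (EXEC): [MAIN] PC=6: HALT

Answer: 29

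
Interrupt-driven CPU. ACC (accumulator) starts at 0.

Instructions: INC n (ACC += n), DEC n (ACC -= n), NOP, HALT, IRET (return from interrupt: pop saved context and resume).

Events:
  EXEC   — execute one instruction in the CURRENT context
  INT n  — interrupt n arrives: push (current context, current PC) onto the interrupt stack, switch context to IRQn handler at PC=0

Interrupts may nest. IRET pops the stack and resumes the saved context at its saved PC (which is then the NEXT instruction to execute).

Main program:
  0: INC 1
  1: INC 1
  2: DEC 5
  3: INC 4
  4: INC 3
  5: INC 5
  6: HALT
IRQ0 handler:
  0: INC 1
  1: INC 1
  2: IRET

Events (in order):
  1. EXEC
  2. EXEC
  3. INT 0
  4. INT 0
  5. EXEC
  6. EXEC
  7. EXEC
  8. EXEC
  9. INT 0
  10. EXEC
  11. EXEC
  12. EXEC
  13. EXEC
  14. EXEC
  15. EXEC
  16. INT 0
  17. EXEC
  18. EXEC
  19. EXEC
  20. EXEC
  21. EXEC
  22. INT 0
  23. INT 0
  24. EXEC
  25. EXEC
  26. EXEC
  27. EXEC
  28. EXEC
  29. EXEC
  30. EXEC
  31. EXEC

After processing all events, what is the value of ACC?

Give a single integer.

Event 1 (EXEC): [MAIN] PC=0: INC 1 -> ACC=1
Event 2 (EXEC): [MAIN] PC=1: INC 1 -> ACC=2
Event 3 (INT 0): INT 0 arrives: push (MAIN, PC=2), enter IRQ0 at PC=0 (depth now 1)
Event 4 (INT 0): INT 0 arrives: push (IRQ0, PC=0), enter IRQ0 at PC=0 (depth now 2)
Event 5 (EXEC): [IRQ0] PC=0: INC 1 -> ACC=3
Event 6 (EXEC): [IRQ0] PC=1: INC 1 -> ACC=4
Event 7 (EXEC): [IRQ0] PC=2: IRET -> resume IRQ0 at PC=0 (depth now 1)
Event 8 (EXEC): [IRQ0] PC=0: INC 1 -> ACC=5
Event 9 (INT 0): INT 0 arrives: push (IRQ0, PC=1), enter IRQ0 at PC=0 (depth now 2)
Event 10 (EXEC): [IRQ0] PC=0: INC 1 -> ACC=6
Event 11 (EXEC): [IRQ0] PC=1: INC 1 -> ACC=7
Event 12 (EXEC): [IRQ0] PC=2: IRET -> resume IRQ0 at PC=1 (depth now 1)
Event 13 (EXEC): [IRQ0] PC=1: INC 1 -> ACC=8
Event 14 (EXEC): [IRQ0] PC=2: IRET -> resume MAIN at PC=2 (depth now 0)
Event 15 (EXEC): [MAIN] PC=2: DEC 5 -> ACC=3
Event 16 (INT 0): INT 0 arrives: push (MAIN, PC=3), enter IRQ0 at PC=0 (depth now 1)
Event 17 (EXEC): [IRQ0] PC=0: INC 1 -> ACC=4
Event 18 (EXEC): [IRQ0] PC=1: INC 1 -> ACC=5
Event 19 (EXEC): [IRQ0] PC=2: IRET -> resume MAIN at PC=3 (depth now 0)
Event 20 (EXEC): [MAIN] PC=3: INC 4 -> ACC=9
Event 21 (EXEC): [MAIN] PC=4: INC 3 -> ACC=12
Event 22 (INT 0): INT 0 arrives: push (MAIN, PC=5), enter IRQ0 at PC=0 (depth now 1)
Event 23 (INT 0): INT 0 arrives: push (IRQ0, PC=0), enter IRQ0 at PC=0 (depth now 2)
Event 24 (EXEC): [IRQ0] PC=0: INC 1 -> ACC=13
Event 25 (EXEC): [IRQ0] PC=1: INC 1 -> ACC=14
Event 26 (EXEC): [IRQ0] PC=2: IRET -> resume IRQ0 at PC=0 (depth now 1)
Event 27 (EXEC): [IRQ0] PC=0: INC 1 -> ACC=15
Event 28 (EXEC): [IRQ0] PC=1: INC 1 -> ACC=16
Event 29 (EXEC): [IRQ0] PC=2: IRET -> resume MAIN at PC=5 (depth now 0)
Event 30 (EXEC): [MAIN] PC=5: INC 5 -> ACC=21
Event 31 (EXEC): [MAIN] PC=6: HALT

Answer: 21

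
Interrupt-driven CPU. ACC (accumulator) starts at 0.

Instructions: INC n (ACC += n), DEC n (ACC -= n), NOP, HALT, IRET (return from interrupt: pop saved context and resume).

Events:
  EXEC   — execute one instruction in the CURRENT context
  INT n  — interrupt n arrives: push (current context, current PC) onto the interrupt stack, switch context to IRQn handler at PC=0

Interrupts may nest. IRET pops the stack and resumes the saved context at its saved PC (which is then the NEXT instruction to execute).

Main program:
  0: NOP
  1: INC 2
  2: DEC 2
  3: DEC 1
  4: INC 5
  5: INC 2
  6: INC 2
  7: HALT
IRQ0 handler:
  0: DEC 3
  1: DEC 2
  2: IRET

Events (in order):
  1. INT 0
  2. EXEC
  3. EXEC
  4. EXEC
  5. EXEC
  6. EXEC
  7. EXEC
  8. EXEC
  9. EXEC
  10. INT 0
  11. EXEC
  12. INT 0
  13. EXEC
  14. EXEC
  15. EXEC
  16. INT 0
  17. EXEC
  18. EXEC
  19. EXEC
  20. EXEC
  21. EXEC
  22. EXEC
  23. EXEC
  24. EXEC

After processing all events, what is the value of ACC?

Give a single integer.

Answer: -12

Derivation:
Event 1 (INT 0): INT 0 arrives: push (MAIN, PC=0), enter IRQ0 at PC=0 (depth now 1)
Event 2 (EXEC): [IRQ0] PC=0: DEC 3 -> ACC=-3
Event 3 (EXEC): [IRQ0] PC=1: DEC 2 -> ACC=-5
Event 4 (EXEC): [IRQ0] PC=2: IRET -> resume MAIN at PC=0 (depth now 0)
Event 5 (EXEC): [MAIN] PC=0: NOP
Event 6 (EXEC): [MAIN] PC=1: INC 2 -> ACC=-3
Event 7 (EXEC): [MAIN] PC=2: DEC 2 -> ACC=-5
Event 8 (EXEC): [MAIN] PC=3: DEC 1 -> ACC=-6
Event 9 (EXEC): [MAIN] PC=4: INC 5 -> ACC=-1
Event 10 (INT 0): INT 0 arrives: push (MAIN, PC=5), enter IRQ0 at PC=0 (depth now 1)
Event 11 (EXEC): [IRQ0] PC=0: DEC 3 -> ACC=-4
Event 12 (INT 0): INT 0 arrives: push (IRQ0, PC=1), enter IRQ0 at PC=0 (depth now 2)
Event 13 (EXEC): [IRQ0] PC=0: DEC 3 -> ACC=-7
Event 14 (EXEC): [IRQ0] PC=1: DEC 2 -> ACC=-9
Event 15 (EXEC): [IRQ0] PC=2: IRET -> resume IRQ0 at PC=1 (depth now 1)
Event 16 (INT 0): INT 0 arrives: push (IRQ0, PC=1), enter IRQ0 at PC=0 (depth now 2)
Event 17 (EXEC): [IRQ0] PC=0: DEC 3 -> ACC=-12
Event 18 (EXEC): [IRQ0] PC=1: DEC 2 -> ACC=-14
Event 19 (EXEC): [IRQ0] PC=2: IRET -> resume IRQ0 at PC=1 (depth now 1)
Event 20 (EXEC): [IRQ0] PC=1: DEC 2 -> ACC=-16
Event 21 (EXEC): [IRQ0] PC=2: IRET -> resume MAIN at PC=5 (depth now 0)
Event 22 (EXEC): [MAIN] PC=5: INC 2 -> ACC=-14
Event 23 (EXEC): [MAIN] PC=6: INC 2 -> ACC=-12
Event 24 (EXEC): [MAIN] PC=7: HALT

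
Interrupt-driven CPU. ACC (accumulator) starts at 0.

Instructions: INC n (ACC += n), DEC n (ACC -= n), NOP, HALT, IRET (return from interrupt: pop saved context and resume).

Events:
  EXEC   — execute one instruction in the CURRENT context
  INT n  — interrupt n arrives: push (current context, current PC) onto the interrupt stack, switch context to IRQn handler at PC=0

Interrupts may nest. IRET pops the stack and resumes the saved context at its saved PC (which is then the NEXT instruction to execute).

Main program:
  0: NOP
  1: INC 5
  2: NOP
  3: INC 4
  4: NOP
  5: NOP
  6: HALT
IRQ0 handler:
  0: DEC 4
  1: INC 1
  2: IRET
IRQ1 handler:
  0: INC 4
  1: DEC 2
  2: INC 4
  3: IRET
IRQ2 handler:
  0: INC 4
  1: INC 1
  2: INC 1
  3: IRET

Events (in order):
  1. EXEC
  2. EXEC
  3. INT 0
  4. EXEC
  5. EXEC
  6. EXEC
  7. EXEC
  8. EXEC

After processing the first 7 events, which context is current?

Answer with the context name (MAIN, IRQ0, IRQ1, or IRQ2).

Event 1 (EXEC): [MAIN] PC=0: NOP
Event 2 (EXEC): [MAIN] PC=1: INC 5 -> ACC=5
Event 3 (INT 0): INT 0 arrives: push (MAIN, PC=2), enter IRQ0 at PC=0 (depth now 1)
Event 4 (EXEC): [IRQ0] PC=0: DEC 4 -> ACC=1
Event 5 (EXEC): [IRQ0] PC=1: INC 1 -> ACC=2
Event 6 (EXEC): [IRQ0] PC=2: IRET -> resume MAIN at PC=2 (depth now 0)
Event 7 (EXEC): [MAIN] PC=2: NOP

Answer: MAIN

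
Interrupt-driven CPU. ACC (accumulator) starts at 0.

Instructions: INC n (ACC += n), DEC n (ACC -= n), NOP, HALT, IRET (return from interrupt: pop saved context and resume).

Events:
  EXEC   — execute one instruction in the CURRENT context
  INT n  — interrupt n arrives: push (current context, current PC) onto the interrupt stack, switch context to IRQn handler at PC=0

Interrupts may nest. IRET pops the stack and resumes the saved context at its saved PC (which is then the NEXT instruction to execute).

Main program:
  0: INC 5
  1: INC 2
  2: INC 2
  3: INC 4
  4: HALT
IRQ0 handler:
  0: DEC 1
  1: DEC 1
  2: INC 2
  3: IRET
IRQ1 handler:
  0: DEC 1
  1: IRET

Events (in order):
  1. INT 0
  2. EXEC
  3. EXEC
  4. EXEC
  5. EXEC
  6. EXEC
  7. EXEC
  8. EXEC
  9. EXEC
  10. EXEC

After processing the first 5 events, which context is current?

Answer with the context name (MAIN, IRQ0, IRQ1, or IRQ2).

Answer: MAIN

Derivation:
Event 1 (INT 0): INT 0 arrives: push (MAIN, PC=0), enter IRQ0 at PC=0 (depth now 1)
Event 2 (EXEC): [IRQ0] PC=0: DEC 1 -> ACC=-1
Event 3 (EXEC): [IRQ0] PC=1: DEC 1 -> ACC=-2
Event 4 (EXEC): [IRQ0] PC=2: INC 2 -> ACC=0
Event 5 (EXEC): [IRQ0] PC=3: IRET -> resume MAIN at PC=0 (depth now 0)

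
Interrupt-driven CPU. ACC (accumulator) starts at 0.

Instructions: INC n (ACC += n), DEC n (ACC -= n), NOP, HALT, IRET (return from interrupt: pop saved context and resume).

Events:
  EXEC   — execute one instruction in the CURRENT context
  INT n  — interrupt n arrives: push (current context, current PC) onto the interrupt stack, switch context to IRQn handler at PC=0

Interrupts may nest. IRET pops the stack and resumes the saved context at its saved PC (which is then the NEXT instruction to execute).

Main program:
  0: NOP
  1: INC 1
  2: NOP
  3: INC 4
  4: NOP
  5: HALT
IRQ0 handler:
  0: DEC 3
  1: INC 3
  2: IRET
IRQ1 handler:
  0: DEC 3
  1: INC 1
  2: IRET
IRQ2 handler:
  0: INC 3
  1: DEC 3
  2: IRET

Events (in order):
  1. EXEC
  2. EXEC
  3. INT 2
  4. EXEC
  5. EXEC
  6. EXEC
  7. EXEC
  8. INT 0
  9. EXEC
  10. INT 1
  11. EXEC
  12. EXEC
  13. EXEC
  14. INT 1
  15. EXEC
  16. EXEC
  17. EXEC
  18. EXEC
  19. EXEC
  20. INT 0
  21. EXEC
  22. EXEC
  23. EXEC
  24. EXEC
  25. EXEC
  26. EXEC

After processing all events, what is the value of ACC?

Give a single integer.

Answer: 1

Derivation:
Event 1 (EXEC): [MAIN] PC=0: NOP
Event 2 (EXEC): [MAIN] PC=1: INC 1 -> ACC=1
Event 3 (INT 2): INT 2 arrives: push (MAIN, PC=2), enter IRQ2 at PC=0 (depth now 1)
Event 4 (EXEC): [IRQ2] PC=0: INC 3 -> ACC=4
Event 5 (EXEC): [IRQ2] PC=1: DEC 3 -> ACC=1
Event 6 (EXEC): [IRQ2] PC=2: IRET -> resume MAIN at PC=2 (depth now 0)
Event 7 (EXEC): [MAIN] PC=2: NOP
Event 8 (INT 0): INT 0 arrives: push (MAIN, PC=3), enter IRQ0 at PC=0 (depth now 1)
Event 9 (EXEC): [IRQ0] PC=0: DEC 3 -> ACC=-2
Event 10 (INT 1): INT 1 arrives: push (IRQ0, PC=1), enter IRQ1 at PC=0 (depth now 2)
Event 11 (EXEC): [IRQ1] PC=0: DEC 3 -> ACC=-5
Event 12 (EXEC): [IRQ1] PC=1: INC 1 -> ACC=-4
Event 13 (EXEC): [IRQ1] PC=2: IRET -> resume IRQ0 at PC=1 (depth now 1)
Event 14 (INT 1): INT 1 arrives: push (IRQ0, PC=1), enter IRQ1 at PC=0 (depth now 2)
Event 15 (EXEC): [IRQ1] PC=0: DEC 3 -> ACC=-7
Event 16 (EXEC): [IRQ1] PC=1: INC 1 -> ACC=-6
Event 17 (EXEC): [IRQ1] PC=2: IRET -> resume IRQ0 at PC=1 (depth now 1)
Event 18 (EXEC): [IRQ0] PC=1: INC 3 -> ACC=-3
Event 19 (EXEC): [IRQ0] PC=2: IRET -> resume MAIN at PC=3 (depth now 0)
Event 20 (INT 0): INT 0 arrives: push (MAIN, PC=3), enter IRQ0 at PC=0 (depth now 1)
Event 21 (EXEC): [IRQ0] PC=0: DEC 3 -> ACC=-6
Event 22 (EXEC): [IRQ0] PC=1: INC 3 -> ACC=-3
Event 23 (EXEC): [IRQ0] PC=2: IRET -> resume MAIN at PC=3 (depth now 0)
Event 24 (EXEC): [MAIN] PC=3: INC 4 -> ACC=1
Event 25 (EXEC): [MAIN] PC=4: NOP
Event 26 (EXEC): [MAIN] PC=5: HALT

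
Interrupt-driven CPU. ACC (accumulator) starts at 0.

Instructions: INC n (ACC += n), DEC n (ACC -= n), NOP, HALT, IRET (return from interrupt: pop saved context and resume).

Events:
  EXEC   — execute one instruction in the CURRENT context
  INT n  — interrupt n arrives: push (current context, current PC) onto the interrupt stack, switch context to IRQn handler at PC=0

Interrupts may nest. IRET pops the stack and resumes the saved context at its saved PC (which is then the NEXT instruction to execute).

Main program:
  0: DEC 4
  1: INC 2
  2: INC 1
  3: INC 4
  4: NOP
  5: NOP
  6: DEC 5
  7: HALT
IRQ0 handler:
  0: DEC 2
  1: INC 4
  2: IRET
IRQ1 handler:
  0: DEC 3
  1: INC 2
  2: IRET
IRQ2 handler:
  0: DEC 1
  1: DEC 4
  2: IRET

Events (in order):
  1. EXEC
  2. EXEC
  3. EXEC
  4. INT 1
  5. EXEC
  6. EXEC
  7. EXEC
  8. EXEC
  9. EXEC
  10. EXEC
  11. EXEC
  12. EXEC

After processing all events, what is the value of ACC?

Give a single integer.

Event 1 (EXEC): [MAIN] PC=0: DEC 4 -> ACC=-4
Event 2 (EXEC): [MAIN] PC=1: INC 2 -> ACC=-2
Event 3 (EXEC): [MAIN] PC=2: INC 1 -> ACC=-1
Event 4 (INT 1): INT 1 arrives: push (MAIN, PC=3), enter IRQ1 at PC=0 (depth now 1)
Event 5 (EXEC): [IRQ1] PC=0: DEC 3 -> ACC=-4
Event 6 (EXEC): [IRQ1] PC=1: INC 2 -> ACC=-2
Event 7 (EXEC): [IRQ1] PC=2: IRET -> resume MAIN at PC=3 (depth now 0)
Event 8 (EXEC): [MAIN] PC=3: INC 4 -> ACC=2
Event 9 (EXEC): [MAIN] PC=4: NOP
Event 10 (EXEC): [MAIN] PC=5: NOP
Event 11 (EXEC): [MAIN] PC=6: DEC 5 -> ACC=-3
Event 12 (EXEC): [MAIN] PC=7: HALT

Answer: -3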